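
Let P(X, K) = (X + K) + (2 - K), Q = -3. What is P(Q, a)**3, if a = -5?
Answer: -1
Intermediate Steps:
P(X, K) = 2 + X (P(X, K) = (K + X) + (2 - K) = 2 + X)
P(Q, a)**3 = (2 - 3)**3 = (-1)**3 = -1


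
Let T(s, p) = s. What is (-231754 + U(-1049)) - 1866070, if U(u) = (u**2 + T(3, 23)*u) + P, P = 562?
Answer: -1000008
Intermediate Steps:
U(u) = 562 + u**2 + 3*u (U(u) = (u**2 + 3*u) + 562 = 562 + u**2 + 3*u)
(-231754 + U(-1049)) - 1866070 = (-231754 + (562 + (-1049)**2 + 3*(-1049))) - 1866070 = (-231754 + (562 + 1100401 - 3147)) - 1866070 = (-231754 + 1097816) - 1866070 = 866062 - 1866070 = -1000008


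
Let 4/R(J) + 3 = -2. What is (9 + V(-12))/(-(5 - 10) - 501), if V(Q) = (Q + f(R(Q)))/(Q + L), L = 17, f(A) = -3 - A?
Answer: -77/6200 ≈ -0.012419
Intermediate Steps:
R(J) = -4/5 (R(J) = 4/(-3 - 2) = 4/(-5) = 4*(-1/5) = -4/5)
V(Q) = (-11/5 + Q)/(17 + Q) (V(Q) = (Q + (-3 - 1*(-4/5)))/(Q + 17) = (Q + (-3 + 4/5))/(17 + Q) = (Q - 11/5)/(17 + Q) = (-11/5 + Q)/(17 + Q))
(9 + V(-12))/(-(5 - 10) - 501) = (9 + (-11/5 - 12)/(17 - 12))/(-(5 - 10) - 501) = (9 - 71/5/5)/(-1*(-5) - 501) = (9 + (1/5)*(-71/5))/(5 - 501) = (9 - 71/25)/(-496) = (154/25)*(-1/496) = -77/6200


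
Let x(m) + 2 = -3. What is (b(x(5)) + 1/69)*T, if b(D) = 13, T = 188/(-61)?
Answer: -168824/4209 ≈ -40.110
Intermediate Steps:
x(m) = -5 (x(m) = -2 - 3 = -5)
T = -188/61 (T = 188*(-1/61) = -188/61 ≈ -3.0820)
(b(x(5)) + 1/69)*T = (13 + 1/69)*(-188/61) = (898/69)*(-188/61) = -168824/4209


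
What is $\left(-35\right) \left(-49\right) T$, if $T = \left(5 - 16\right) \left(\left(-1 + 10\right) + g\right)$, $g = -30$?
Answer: $396165$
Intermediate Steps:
$T = 231$ ($T = \left(5 - 16\right) \left(\left(-1 + 10\right) - 30\right) = - 11 \left(9 - 30\right) = \left(-11\right) \left(-21\right) = 231$)
$\left(-35\right) \left(-49\right) T = \left(-35\right) \left(-49\right) 231 = 1715 \cdot 231 = 396165$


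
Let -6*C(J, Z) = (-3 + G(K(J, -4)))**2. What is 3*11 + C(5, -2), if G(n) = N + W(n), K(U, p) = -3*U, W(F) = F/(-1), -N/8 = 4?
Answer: -101/3 ≈ -33.667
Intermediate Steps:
N = -32 (N = -8*4 = -32)
W(F) = -F (W(F) = F*(-1) = -F)
G(n) = -32 - n
C(J, Z) = -(-35 + 3*J)**2/6 (C(J, Z) = -(-3 + (-32 - (-3)*J))**2/6 = -(-3 + (-32 + 3*J))**2/6 = -(-35 + 3*J)**2/6)
3*11 + C(5, -2) = 3*11 - (-35 + 3*5)**2/6 = 33 - (-35 + 15)**2/6 = 33 - 1/6*(-20)**2 = 33 - 1/6*400 = 33 - 200/3 = -101/3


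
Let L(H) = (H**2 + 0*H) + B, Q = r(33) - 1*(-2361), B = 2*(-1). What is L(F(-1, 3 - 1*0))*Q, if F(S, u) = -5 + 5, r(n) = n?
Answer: -4788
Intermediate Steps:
B = -2
F(S, u) = 0
Q = 2394 (Q = 33 - 1*(-2361) = 33 + 2361 = 2394)
L(H) = -2 + H**2 (L(H) = (H**2 + 0*H) - 2 = (H**2 + 0) - 2 = H**2 - 2 = -2 + H**2)
L(F(-1, 3 - 1*0))*Q = (-2 + 0**2)*2394 = (-2 + 0)*2394 = -2*2394 = -4788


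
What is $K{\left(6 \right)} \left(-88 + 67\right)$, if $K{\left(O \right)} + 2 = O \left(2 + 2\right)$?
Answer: $-462$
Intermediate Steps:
$K{\left(O \right)} = -2 + 4 O$ ($K{\left(O \right)} = -2 + O \left(2 + 2\right) = -2 + O 4 = -2 + 4 O$)
$K{\left(6 \right)} \left(-88 + 67\right) = \left(-2 + 4 \cdot 6\right) \left(-88 + 67\right) = \left(-2 + 24\right) \left(-21\right) = 22 \left(-21\right) = -462$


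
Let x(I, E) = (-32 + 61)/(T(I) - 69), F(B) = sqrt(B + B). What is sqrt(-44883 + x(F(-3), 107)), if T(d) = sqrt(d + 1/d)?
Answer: sqrt(3)*sqrt((6193912 - 14961*sqrt(5)*6**(3/4)*sqrt(I))/(-414 + sqrt(5)*6**(3/4)*sqrt(I))) ≈ 1.4955e-5 - 211.86*I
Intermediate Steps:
F(B) = sqrt(2)*sqrt(B) (F(B) = sqrt(2*B) = sqrt(2)*sqrt(B))
x(I, E) = 29/(-69 + sqrt(I + 1/I)) (x(I, E) = (-32 + 61)/(sqrt(I + 1/I) - 69) = 29/(-69 + sqrt(I + 1/I)))
sqrt(-44883 + x(F(-3), 107)) = sqrt(-44883 + 29/(-69 + sqrt(sqrt(2)*sqrt(-3) + 1/(sqrt(2)*sqrt(-3))))) = sqrt(-44883 + 29/(-69 + sqrt(sqrt(2)*(I*sqrt(3)) + 1/(sqrt(2)*(I*sqrt(3)))))) = sqrt(-44883 + 29/(-69 + sqrt(I*sqrt(6) + 1/(I*sqrt(6))))) = sqrt(-44883 + 29/(-69 + sqrt(I*sqrt(6) - I*sqrt(6)/6))) = sqrt(-44883 + 29/(-69 + sqrt(5*I*sqrt(6)/6))) = sqrt(-44883 + 29/(-69 + sqrt(5)*6**(3/4)*sqrt(I)/6))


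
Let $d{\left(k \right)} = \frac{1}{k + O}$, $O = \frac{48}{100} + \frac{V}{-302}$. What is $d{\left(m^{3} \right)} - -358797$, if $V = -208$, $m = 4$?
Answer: $\frac{88268371339}{246012} \approx 3.588 \cdot 10^{5}$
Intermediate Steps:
$O = \frac{4412}{3775}$ ($O = \frac{48}{100} - \frac{208}{-302} = 48 \cdot \frac{1}{100} - - \frac{104}{151} = \frac{12}{25} + \frac{104}{151} = \frac{4412}{3775} \approx 1.1687$)
$d{\left(k \right)} = \frac{1}{\frac{4412}{3775} + k}$ ($d{\left(k \right)} = \frac{1}{k + \frac{4412}{3775}} = \frac{1}{\frac{4412}{3775} + k}$)
$d{\left(m^{3} \right)} - -358797 = \frac{3775}{4412 + 3775 \cdot 4^{3}} - -358797 = \frac{3775}{4412 + 3775 \cdot 64} + 358797 = \frac{3775}{4412 + 241600} + 358797 = \frac{3775}{246012} + 358797 = \frac{88268371339}{246012}$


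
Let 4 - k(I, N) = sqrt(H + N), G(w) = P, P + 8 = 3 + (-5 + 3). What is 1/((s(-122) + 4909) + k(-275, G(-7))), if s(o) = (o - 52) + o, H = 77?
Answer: 4617/21316619 + sqrt(70)/21316619 ≈ 0.00021698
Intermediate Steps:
s(o) = -52 + 2*o (s(o) = (-52 + o) + o = -52 + 2*o)
P = -7 (P = -8 + (3 + (-5 + 3)) = -8 + (3 - 2) = -8 + 1 = -7)
G(w) = -7
k(I, N) = 4 - sqrt(77 + N)
1/((s(-122) + 4909) + k(-275, G(-7))) = 1/(((-52 + 2*(-122)) + 4909) + (4 - sqrt(77 - 7))) = 1/(((-52 - 244) + 4909) + (4 - sqrt(70))) = 1/((-296 + 4909) + (4 - sqrt(70))) = 1/(4613 + (4 - sqrt(70))) = 1/(4617 - sqrt(70))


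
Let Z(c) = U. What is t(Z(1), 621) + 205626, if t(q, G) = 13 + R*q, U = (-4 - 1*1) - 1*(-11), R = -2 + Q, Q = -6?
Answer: 205591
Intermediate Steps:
R = -8 (R = -2 - 6 = -8)
U = 6 (U = (-4 - 1) + 11 = -5 + 11 = 6)
Z(c) = 6
t(q, G) = 13 - 8*q
t(Z(1), 621) + 205626 = (13 - 8*6) + 205626 = (13 - 48) + 205626 = -35 + 205626 = 205591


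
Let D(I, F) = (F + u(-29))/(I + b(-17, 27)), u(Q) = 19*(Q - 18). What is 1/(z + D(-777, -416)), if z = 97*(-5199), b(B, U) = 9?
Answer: -768/387303395 ≈ -1.9829e-6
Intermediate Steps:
z = -504303
u(Q) = -342 + 19*Q (u(Q) = 19*(-18 + Q) = -342 + 19*Q)
D(I, F) = (-893 + F)/(9 + I) (D(I, F) = (F + (-342 + 19*(-29)))/(I + 9) = (F + (-342 - 551))/(9 + I) = (F - 893)/(9 + I) = (-893 + F)/(9 + I))
1/(z + D(-777, -416)) = 1/(-504303 + (-893 - 416)/(9 - 777)) = 1/(-504303 - 1309/(-768)) = 1/(-504303 - 1/768*(-1309)) = 1/(-504303 + 1309/768) = 1/(-387303395/768) = -768/387303395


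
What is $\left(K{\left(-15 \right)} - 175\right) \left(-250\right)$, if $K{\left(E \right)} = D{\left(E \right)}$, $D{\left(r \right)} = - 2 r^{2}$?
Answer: $156250$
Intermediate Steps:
$K{\left(E \right)} = - 2 E^{2}$
$\left(K{\left(-15 \right)} - 175\right) \left(-250\right) = \left(- 2 \left(-15\right)^{2} - 175\right) \left(-250\right) = \left(\left(-2\right) 225 - 175\right) \left(-250\right) = \left(-450 - 175\right) \left(-250\right) = \left(-625\right) \left(-250\right) = 156250$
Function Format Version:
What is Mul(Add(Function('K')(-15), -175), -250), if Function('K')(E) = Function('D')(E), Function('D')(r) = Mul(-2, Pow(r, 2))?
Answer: 156250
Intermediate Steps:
Function('K')(E) = Mul(-2, Pow(E, 2))
Mul(Add(Function('K')(-15), -175), -250) = Mul(Add(Mul(-2, Pow(-15, 2)), -175), -250) = Mul(Add(Mul(-2, 225), -175), -250) = Mul(Add(-450, -175), -250) = Mul(-625, -250) = 156250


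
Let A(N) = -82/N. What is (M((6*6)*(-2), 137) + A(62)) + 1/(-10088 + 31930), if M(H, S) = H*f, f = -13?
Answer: 632871981/677102 ≈ 934.68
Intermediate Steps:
M(H, S) = -13*H (M(H, S) = H*(-13) = -13*H)
(M((6*6)*(-2), 137) + A(62)) + 1/(-10088 + 31930) = (-13*6*6*(-2) - 82/62) + 1/(-10088 + 31930) = (-468*(-2) - 82*1/62) + 1/21842 = (-13*(-72) - 41/31) + 1/21842 = (936 - 41/31) + 1/21842 = 28975/31 + 1/21842 = 632871981/677102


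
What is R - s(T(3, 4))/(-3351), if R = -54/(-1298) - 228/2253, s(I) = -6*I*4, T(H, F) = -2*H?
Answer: -9050347/544424683 ≈ -0.016624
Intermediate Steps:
s(I) = -24*I
R = -29047/487399 (R = -54*(-1/1298) - 228*1/2253 = 27/649 - 76/751 = -29047/487399 ≈ -0.059596)
R - s(T(3, 4))/(-3351) = -29047/487399 - (-(-48)*3)/(-3351) = -29047/487399 - (-24*(-6))*(-1)/3351 = -29047/487399 - 144*(-1)/3351 = -29047/487399 - 1*(-48/1117) = -29047/487399 + 48/1117 = -9050347/544424683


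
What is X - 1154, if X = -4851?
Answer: -6005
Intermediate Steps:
X - 1154 = -4851 - 1154 = -6005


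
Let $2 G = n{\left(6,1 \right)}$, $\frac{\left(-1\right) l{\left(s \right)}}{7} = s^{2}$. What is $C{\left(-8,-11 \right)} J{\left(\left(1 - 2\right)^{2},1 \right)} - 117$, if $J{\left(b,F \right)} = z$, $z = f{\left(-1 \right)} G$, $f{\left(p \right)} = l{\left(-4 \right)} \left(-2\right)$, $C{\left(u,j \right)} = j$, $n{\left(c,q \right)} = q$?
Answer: $-1349$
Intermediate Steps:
$l{\left(s \right)} = - 7 s^{2}$
$G = \frac{1}{2}$ ($G = \frac{1}{2} \cdot 1 = \frac{1}{2} \approx 0.5$)
$f{\left(p \right)} = 224$ ($f{\left(p \right)} = - 7 \left(-4\right)^{2} \left(-2\right) = \left(-7\right) 16 \left(-2\right) = \left(-112\right) \left(-2\right) = 224$)
$z = 112$ ($z = 224 \cdot \frac{1}{2} = 112$)
$J{\left(b,F \right)} = 112$
$C{\left(-8,-11 \right)} J{\left(\left(1 - 2\right)^{2},1 \right)} - 117 = \left(-11\right) 112 - 117 = -1232 - 117 = -1349$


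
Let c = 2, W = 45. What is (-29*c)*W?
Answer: -2610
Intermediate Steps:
(-29*c)*W = -29*2*45 = -58*45 = -2610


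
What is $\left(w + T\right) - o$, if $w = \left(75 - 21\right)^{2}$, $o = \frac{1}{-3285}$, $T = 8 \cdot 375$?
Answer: $\frac{19434061}{3285} \approx 5916.0$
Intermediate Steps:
$T = 3000$
$o = - \frac{1}{3285} \approx -0.00030441$
$w = 2916$ ($w = 54^{2} = 2916$)
$\left(w + T\right) - o = \left(2916 + 3000\right) - - \frac{1}{3285} = 5916 + \frac{1}{3285} = \frac{19434061}{3285}$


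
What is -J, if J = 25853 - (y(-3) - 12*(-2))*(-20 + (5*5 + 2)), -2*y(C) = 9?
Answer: -51433/2 ≈ -25717.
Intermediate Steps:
y(C) = -9/2 (y(C) = -1/2*9 = -9/2)
J = 51433/2 (J = 25853 - (-9/2 - 12*(-2))*(-20 + (5*5 + 2)) = 25853 - (-9/2 + 24)*(-20 + (25 + 2)) = 25853 - 39*(-20 + 27)/2 = 25853 - 39*7/2 = 25853 - 1*273/2 = 25853 - 273/2 = 51433/2 ≈ 25717.)
-J = -1*51433/2 = -51433/2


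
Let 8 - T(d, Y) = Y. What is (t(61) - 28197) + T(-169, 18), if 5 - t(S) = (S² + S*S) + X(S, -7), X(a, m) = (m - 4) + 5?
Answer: -35638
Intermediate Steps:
T(d, Y) = 8 - Y
X(a, m) = 1 + m (X(a, m) = (-4 + m) + 5 = 1 + m)
t(S) = 11 - 2*S² (t(S) = 5 - ((S² + S*S) + (1 - 7)) = 5 - ((S² + S²) - 6) = 5 - (2*S² - 6) = 5 - (-6 + 2*S²) = 5 + (6 - 2*S²) = 11 - 2*S²)
(t(61) - 28197) + T(-169, 18) = ((11 - 2*61²) - 28197) + (8 - 1*18) = ((11 - 2*3721) - 28197) + (8 - 18) = ((11 - 7442) - 28197) - 10 = (-7431 - 28197) - 10 = -35628 - 10 = -35638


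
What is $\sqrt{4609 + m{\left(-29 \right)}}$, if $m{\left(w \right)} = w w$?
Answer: $5 \sqrt{218} \approx 73.824$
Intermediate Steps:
$m{\left(w \right)} = w^{2}$
$\sqrt{4609 + m{\left(-29 \right)}} = \sqrt{4609 + \left(-29\right)^{2}} = \sqrt{4609 + 841} = \sqrt{5450} = 5 \sqrt{218}$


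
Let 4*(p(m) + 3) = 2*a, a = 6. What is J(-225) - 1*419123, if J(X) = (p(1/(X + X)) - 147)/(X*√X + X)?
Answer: -7104134801/16950 - 49*I/1130 ≈ -4.1912e+5 - 0.043363*I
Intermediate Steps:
p(m) = 0 (p(m) = -3 + (2*6)/4 = -3 + (¼)*12 = -3 + 3 = 0)
J(X) = -147/(X + X^(3/2)) (J(X) = (0 - 147)/(X*√X + X) = -147/(X^(3/2) + X) = -147/(X + X^(3/2)))
J(-225) - 1*419123 = -147/(-225 + (-225)^(3/2)) - 1*419123 = -147*(-225 + 3375*I)/11441250 - 419123 = -49*(-225 + 3375*I)/3813750 - 419123 = -419123 - 49*(-225 + 3375*I)/3813750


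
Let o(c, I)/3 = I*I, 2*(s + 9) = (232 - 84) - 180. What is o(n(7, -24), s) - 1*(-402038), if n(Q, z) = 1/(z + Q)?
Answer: 403913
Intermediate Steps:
n(Q, z) = 1/(Q + z)
s = -25 (s = -9 + ((232 - 84) - 180)/2 = -9 + (148 - 180)/2 = -9 + (1/2)*(-32) = -9 - 16 = -25)
o(c, I) = 3*I**2 (o(c, I) = 3*(I*I) = 3*I**2)
o(n(7, -24), s) - 1*(-402038) = 3*(-25)**2 - 1*(-402038) = 3*625 + 402038 = 1875 + 402038 = 403913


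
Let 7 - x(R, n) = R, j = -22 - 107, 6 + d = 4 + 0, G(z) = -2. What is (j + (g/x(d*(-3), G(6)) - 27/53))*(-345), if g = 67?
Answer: 1142985/53 ≈ 21566.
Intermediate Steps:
d = -2 (d = -6 + (4 + 0) = -6 + 4 = -2)
j = -129
x(R, n) = 7 - R
(j + (g/x(d*(-3), G(6)) - 27/53))*(-345) = (-129 + (67/(7 - (-2)*(-3)) - 27/53))*(-345) = (-129 + (67/(7 - 1*6) - 27*1/53))*(-345) = (-129 + (67/(7 - 6) - 27/53))*(-345) = (-129 + (67/1 - 27/53))*(-345) = (-129 + (67*1 - 27/53))*(-345) = (-129 + (67 - 27/53))*(-345) = (-129 + 3524/53)*(-345) = -3313/53*(-345) = 1142985/53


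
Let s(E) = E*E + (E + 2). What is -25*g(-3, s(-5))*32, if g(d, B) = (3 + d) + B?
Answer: -17600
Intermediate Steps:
s(E) = 2 + E + E**2 (s(E) = E**2 + (2 + E) = 2 + E + E**2)
g(d, B) = 3 + B + d
-25*g(-3, s(-5))*32 = -25*(3 + (2 - 5 + (-5)**2) - 3)*32 = -25*(3 + (2 - 5 + 25) - 3)*32 = -25*(3 + 22 - 3)*32 = -25*22*32 = -550*32 = -17600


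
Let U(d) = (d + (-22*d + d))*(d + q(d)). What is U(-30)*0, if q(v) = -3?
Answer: 0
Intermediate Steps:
U(d) = -20*d*(-3 + d) (U(d) = (d + (-22*d + d))*(d - 3) = (d - 21*d)*(-3 + d) = (-20*d)*(-3 + d) = -20*d*(-3 + d))
U(-30)*0 = (20*(-30)*(3 - 1*(-30)))*0 = (20*(-30)*(3 + 30))*0 = (20*(-30)*33)*0 = -19800*0 = 0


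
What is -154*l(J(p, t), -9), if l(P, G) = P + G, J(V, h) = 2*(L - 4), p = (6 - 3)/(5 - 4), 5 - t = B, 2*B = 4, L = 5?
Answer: 1078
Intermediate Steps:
B = 2 (B = (½)*4 = 2)
t = 3 (t = 5 - 1*2 = 5 - 2 = 3)
p = 3 (p = 3/1 = 3*1 = 3)
J(V, h) = 2 (J(V, h) = 2*(5 - 4) = 2*1 = 2)
l(P, G) = G + P
-154*l(J(p, t), -9) = -154*(-9 + 2) = -154*(-7) = 1078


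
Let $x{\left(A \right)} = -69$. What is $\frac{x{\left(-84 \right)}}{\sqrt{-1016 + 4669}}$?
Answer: $- \frac{69 \sqrt{3653}}{3653} \approx -1.1416$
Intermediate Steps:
$\frac{x{\left(-84 \right)}}{\sqrt{-1016 + 4669}} = - \frac{69}{\sqrt{-1016 + 4669}} = - \frac{69}{\sqrt{3653}} = - 69 \frac{\sqrt{3653}}{3653} = - \frac{69 \sqrt{3653}}{3653}$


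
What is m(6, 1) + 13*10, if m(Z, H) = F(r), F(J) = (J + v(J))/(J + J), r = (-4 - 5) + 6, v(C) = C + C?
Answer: 263/2 ≈ 131.50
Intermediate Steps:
v(C) = 2*C
r = -3 (r = -9 + 6 = -3)
F(J) = 3/2 (F(J) = (J + 2*J)/(J + J) = (3*J)/((2*J)) = (3*J)*(1/(2*J)) = 3/2)
m(Z, H) = 3/2
m(6, 1) + 13*10 = 3/2 + 13*10 = 3/2 + 130 = 263/2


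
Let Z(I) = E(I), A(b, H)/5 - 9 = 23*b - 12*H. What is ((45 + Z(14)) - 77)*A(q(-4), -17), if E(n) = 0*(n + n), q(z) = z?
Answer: -19360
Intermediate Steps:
A(b, H) = 45 - 60*H + 115*b (A(b, H) = 45 + 5*(23*b - 12*H) = 45 + 5*(-12*H + 23*b) = 45 + (-60*H + 115*b) = 45 - 60*H + 115*b)
E(n) = 0 (E(n) = 0*(2*n) = 0)
Z(I) = 0
((45 + Z(14)) - 77)*A(q(-4), -17) = ((45 + 0) - 77)*(45 - 60*(-17) + 115*(-4)) = (45 - 77)*(45 + 1020 - 460) = -32*605 = -19360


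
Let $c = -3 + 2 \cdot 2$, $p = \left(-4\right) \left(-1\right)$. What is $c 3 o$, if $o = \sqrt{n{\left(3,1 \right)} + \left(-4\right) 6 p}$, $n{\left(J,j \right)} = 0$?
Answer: $12 i \sqrt{6} \approx 29.394 i$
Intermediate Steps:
$p = 4$
$c = 1$ ($c = -3 + 4 = 1$)
$o = 4 i \sqrt{6}$ ($o = \sqrt{0 + \left(-4\right) 6 \cdot 4} = \sqrt{0 - 96} = \sqrt{-96} = 4 i \sqrt{6} \approx 9.798 i$)
$c 3 o = 1 \cdot 3 \cdot 4 i \sqrt{6} = 3 \cdot 4 i \sqrt{6} = 12 i \sqrt{6}$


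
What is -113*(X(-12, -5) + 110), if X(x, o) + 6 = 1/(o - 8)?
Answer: -152663/13 ≈ -11743.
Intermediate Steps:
X(x, o) = -6 + 1/(-8 + o) (X(x, o) = -6 + 1/(o - 8) = -6 + 1/(-8 + o))
-113*(X(-12, -5) + 110) = -113*((49 - 6*(-5))/(-8 - 5) + 110) = -113*((49 + 30)/(-13) + 110) = -113*(-1/13*79 + 110) = -113*(-79/13 + 110) = -113*1351/13 = -152663/13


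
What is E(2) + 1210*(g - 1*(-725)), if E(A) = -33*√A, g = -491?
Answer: 283140 - 33*√2 ≈ 2.8309e+5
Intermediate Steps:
E(2) + 1210*(g - 1*(-725)) = -33*√2 + 1210*(-491 - 1*(-725)) = -33*√2 + 1210*(-491 + 725) = -33*√2 + 1210*234 = -33*√2 + 283140 = 283140 - 33*√2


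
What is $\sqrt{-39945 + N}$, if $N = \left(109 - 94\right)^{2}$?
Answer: $2 i \sqrt{9930} \approx 199.3 i$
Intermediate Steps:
$N = 225$ ($N = 15^{2} = 225$)
$\sqrt{-39945 + N} = \sqrt{-39945 + 225} = \sqrt{-39720} = 2 i \sqrt{9930}$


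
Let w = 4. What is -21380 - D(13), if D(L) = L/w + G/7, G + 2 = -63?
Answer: -598471/28 ≈ -21374.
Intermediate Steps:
G = -65 (G = -2 - 63 = -65)
D(L) = -65/7 + L/4 (D(L) = L/4 - 65/7 = -65/7 + L/4)
-21380 - D(13) = -21380 - (-65/7 + (¼)*13) = -21380 - (-65/7 + 13/4) = -21380 - 1*(-169/28) = -21380 + 169/28 = -598471/28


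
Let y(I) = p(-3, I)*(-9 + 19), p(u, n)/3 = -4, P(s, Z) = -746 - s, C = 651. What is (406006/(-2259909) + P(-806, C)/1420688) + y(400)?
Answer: -96462935986157/802656399348 ≈ -120.18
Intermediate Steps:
p(u, n) = -12 (p(u, n) = 3*(-4) = -12)
y(I) = -120 (y(I) = -12*(-9 + 19) = -12*10 = -120)
(406006/(-2259909) + P(-806, C)/1420688) + y(400) = (406006/(-2259909) + (-746 - 1*(-806))/1420688) - 120 = (406006*(-1/2259909) + (-746 + 806)*(1/1420688)) - 120 = (-406006/2259909 + 60*(1/1420688)) - 120 = (-406006/2259909 + 15/355172) - 120 = -144168064397/802656399348 - 120 = -96462935986157/802656399348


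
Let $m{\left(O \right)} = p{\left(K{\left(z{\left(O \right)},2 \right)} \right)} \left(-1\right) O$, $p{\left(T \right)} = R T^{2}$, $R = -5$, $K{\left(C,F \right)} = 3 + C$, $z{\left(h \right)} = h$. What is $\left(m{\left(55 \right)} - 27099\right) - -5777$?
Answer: $903778$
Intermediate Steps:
$p{\left(T \right)} = - 5 T^{2}$
$m{\left(O \right)} = 5 O \left(3 + O\right)^{2}$ ($m{\left(O \right)} = - 5 \left(3 + O\right)^{2} \left(-1\right) O = 5 \left(3 + O\right)^{2} O = 5 O \left(3 + O\right)^{2}$)
$\left(m{\left(55 \right)} - 27099\right) - -5777 = \left(5 \cdot 55 \left(3 + 55\right)^{2} - 27099\right) - -5777 = \left(5 \cdot 55 \cdot 58^{2} - 27099\right) + \left(\left(-4742 + 7287\right) + 3232\right) = \left(5 \cdot 55 \cdot 3364 - 27099\right) + \left(2545 + 3232\right) = \left(925100 - 27099\right) + 5777 = 898001 + 5777 = 903778$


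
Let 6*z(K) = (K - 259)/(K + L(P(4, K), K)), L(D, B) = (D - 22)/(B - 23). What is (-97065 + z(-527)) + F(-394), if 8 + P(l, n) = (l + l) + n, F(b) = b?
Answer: -28194914109/289301 ≈ -97459.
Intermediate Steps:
P(l, n) = -8 + n + 2*l (P(l, n) = -8 + ((l + l) + n) = -8 + (2*l + n) = -8 + (n + 2*l) = -8 + n + 2*l)
L(D, B) = (-22 + D)/(-23 + B)
z(K) = (-259 + K)/(6*(K + (-22 + K)/(-23 + K))) (z(K) = ((K - 259)/(K + (-22 + (-8 + K + 2*4))/(-23 + K)))/6 = ((-259 + K)/(K + (-22 + (-8 + K + 8))/(-23 + K)))/6 = ((-259 + K)/(K + (-22 + K)/(-23 + K)))/6 = (-259 + K)/(6*(K + (-22 + K)/(-23 + K))))
(-97065 + z(-527)) + F(-394) = (-97065 + (-259 - 527)*(-23 - 527)/(6*(-22 - 527 - 527*(-23 - 527)))) - 394 = (-97065 + (1/6)*(-786)*(-550)/(-22 - 527 - 527*(-550))) - 394 = (-97065 + (1/6)*(-786)*(-550)/(-22 - 527 + 289850)) - 394 = (-97065 + (1/6)*(-786)*(-550)/289301) - 394 = (-97065 + (1/6)*(1/289301)*(-786)*(-550)) - 394 = (-97065 + 72050/289301) - 394 = -28080929515/289301 - 394 = -28194914109/289301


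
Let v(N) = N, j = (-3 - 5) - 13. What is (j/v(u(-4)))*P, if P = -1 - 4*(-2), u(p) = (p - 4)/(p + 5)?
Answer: 147/8 ≈ 18.375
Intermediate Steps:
j = -21 (j = -8 - 13 = -21)
u(p) = (-4 + p)/(5 + p)
P = 7 (P = -1 + 8 = 7)
(j/v(u(-4)))*P = (-21/((-4 - 4)/(5 - 4)))*7 = (-21/(-8/1))*7 = (-21/(1*(-8)))*7 = (-21/(-8))*7 = -1/8*(-21)*7 = (21/8)*7 = 147/8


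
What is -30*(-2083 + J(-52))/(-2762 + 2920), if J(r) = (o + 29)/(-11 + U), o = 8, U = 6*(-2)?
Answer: 719190/1817 ≈ 395.81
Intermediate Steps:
U = -12
J(r) = -37/23 (J(r) = (8 + 29)/(-11 - 12) = 37/(-23) = 37*(-1/23) = -37/23)
-30*(-2083 + J(-52))/(-2762 + 2920) = -30*(-2083 - 37/23)/(-2762 + 2920) = -(-1438380)/(23*158) = -30*(-23973/1817) = 719190/1817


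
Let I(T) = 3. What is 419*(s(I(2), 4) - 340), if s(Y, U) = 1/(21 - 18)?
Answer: -426961/3 ≈ -1.4232e+5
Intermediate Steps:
s(Y, U) = 1/3
419*(s(I(2), 4) - 340) = 419*(1/3 - 340) = 419*(-1019/3) = -426961/3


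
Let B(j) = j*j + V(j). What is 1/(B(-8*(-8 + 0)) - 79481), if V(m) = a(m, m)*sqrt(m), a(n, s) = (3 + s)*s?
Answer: -1/41081 ≈ -2.4342e-5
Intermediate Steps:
a(n, s) = s*(3 + s)
V(m) = m**(3/2)*(3 + m) (V(m) = (m*(3 + m))*sqrt(m) = m**(3/2)*(3 + m))
B(j) = j**2 + j**(3/2)*(3 + j) (B(j) = j*j + j**(3/2)*(3 + j) = j**2 + j**(3/2)*(3 + j))
1/(B(-8*(-8 + 0)) - 79481) = 1/(((-8*(-8 + 0))**2 + (-8*(-8 + 0))**(3/2)*(3 - 8*(-8 + 0))) - 79481) = 1/(((-8*(-8))**2 + (-8*(-8))**(3/2)*(3 - 8*(-8))) - 79481) = 1/((64**2 + 64**(3/2)*(3 + 64)) - 79481) = 1/((4096 + 512*67) - 79481) = 1/((4096 + 34304) - 79481) = 1/(38400 - 79481) = 1/(-41081) = -1/41081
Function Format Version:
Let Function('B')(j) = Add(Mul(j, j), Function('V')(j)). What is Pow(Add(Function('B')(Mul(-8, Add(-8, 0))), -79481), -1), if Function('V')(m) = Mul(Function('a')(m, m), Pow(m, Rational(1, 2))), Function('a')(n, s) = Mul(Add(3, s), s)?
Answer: Rational(-1, 41081) ≈ -2.4342e-5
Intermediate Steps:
Function('a')(n, s) = Mul(s, Add(3, s))
Function('V')(m) = Mul(Pow(m, Rational(3, 2)), Add(3, m)) (Function('V')(m) = Mul(Mul(m, Add(3, m)), Pow(m, Rational(1, 2))) = Mul(Pow(m, Rational(3, 2)), Add(3, m)))
Function('B')(j) = Add(Pow(j, 2), Mul(Pow(j, Rational(3, 2)), Add(3, j))) (Function('B')(j) = Add(Mul(j, j), Mul(Pow(j, Rational(3, 2)), Add(3, j))) = Add(Pow(j, 2), Mul(Pow(j, Rational(3, 2)), Add(3, j))))
Pow(Add(Function('B')(Mul(-8, Add(-8, 0))), -79481), -1) = Pow(Add(Add(Pow(Mul(-8, Add(-8, 0)), 2), Mul(Pow(Mul(-8, Add(-8, 0)), Rational(3, 2)), Add(3, Mul(-8, Add(-8, 0))))), -79481), -1) = Pow(Add(Add(Pow(Mul(-8, -8), 2), Mul(Pow(Mul(-8, -8), Rational(3, 2)), Add(3, Mul(-8, -8)))), -79481), -1) = Pow(Add(Add(Pow(64, 2), Mul(Pow(64, Rational(3, 2)), Add(3, 64))), -79481), -1) = Pow(Add(Add(4096, Mul(512, 67)), -79481), -1) = Pow(Add(Add(4096, 34304), -79481), -1) = Pow(Add(38400, -79481), -1) = Pow(-41081, -1) = Rational(-1, 41081)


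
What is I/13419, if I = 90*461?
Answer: 4610/1491 ≈ 3.0919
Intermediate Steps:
I = 41490
I/13419 = 41490/13419 = 41490*(1/13419) = 4610/1491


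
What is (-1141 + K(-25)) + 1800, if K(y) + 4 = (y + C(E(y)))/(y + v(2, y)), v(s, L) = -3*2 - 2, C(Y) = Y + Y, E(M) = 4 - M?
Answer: 654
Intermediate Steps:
C(Y) = 2*Y
v(s, L) = -8 (v(s, L) = -6 - 2 = -8)
K(y) = -4 + (8 - y)/(-8 + y) (K(y) = -4 + (y + 2*(4 - y))/(y - 8) = -4 + (y + (8 - 2*y))/(-8 + y) = -4 + (8 - y)/(-8 + y))
(-1141 + K(-25)) + 1800 = (-1141 - 5) + 1800 = -1146 + 1800 = 654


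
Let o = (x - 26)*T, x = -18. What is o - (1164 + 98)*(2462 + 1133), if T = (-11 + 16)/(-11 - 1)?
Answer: -13610615/3 ≈ -4.5369e+6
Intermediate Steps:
T = -5/12 (T = 5/(-12) = 5*(-1/12) = -5/12 ≈ -0.41667)
o = 55/3 (o = (-18 - 26)*(-5/12) = -44*(-5/12) = 55/3 ≈ 18.333)
o - (1164 + 98)*(2462 + 1133) = 55/3 - (1164 + 98)*(2462 + 1133) = 55/3 - 1262*3595 = 55/3 - 1*4536890 = 55/3 - 4536890 = -13610615/3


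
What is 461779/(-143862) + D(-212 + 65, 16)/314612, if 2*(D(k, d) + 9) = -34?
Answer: -18160619395/5657588943 ≈ -3.2100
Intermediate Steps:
D(k, d) = -26 (D(k, d) = -9 + (½)*(-34) = -9 - 17 = -26)
461779/(-143862) + D(-212 + 65, 16)/314612 = 461779/(-143862) - 26/314612 = 461779*(-1/143862) - 26*1/314612 = -461779/143862 - 13/157306 = -18160619395/5657588943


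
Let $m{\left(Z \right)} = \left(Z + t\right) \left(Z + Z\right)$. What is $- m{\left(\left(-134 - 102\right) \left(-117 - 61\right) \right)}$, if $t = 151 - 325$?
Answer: $-3514725344$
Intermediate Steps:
$t = -174$
$m{\left(Z \right)} = 2 Z \left(-174 + Z\right)$ ($m{\left(Z \right)} = \left(Z - 174\right) \left(Z + Z\right) = \left(-174 + Z\right) 2 Z = 2 Z \left(-174 + Z\right)$)
$- m{\left(\left(-134 - 102\right) \left(-117 - 61\right) \right)} = - 2 \left(-134 - 102\right) \left(-117 - 61\right) \left(-174 + \left(-134 - 102\right) \left(-117 - 61\right)\right) = - 2 \left(\left(-236\right) \left(-178\right)\right) \left(-174 - -42008\right) = - 2 \cdot 42008 \left(-174 + 42008\right) = - 2 \cdot 42008 \cdot 41834 = \left(-1\right) 3514725344 = -3514725344$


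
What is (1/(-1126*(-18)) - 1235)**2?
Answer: 626549909698441/410791824 ≈ 1.5252e+6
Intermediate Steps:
(1/(-1126*(-18)) - 1235)**2 = (-1/1126*(-1/18) - 1235)**2 = (1/20268 - 1235)**2 = (-25030979/20268)**2 = 626549909698441/410791824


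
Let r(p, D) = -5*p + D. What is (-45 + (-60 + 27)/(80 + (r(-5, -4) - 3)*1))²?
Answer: 19740249/9604 ≈ 2055.4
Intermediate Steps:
r(p, D) = D - 5*p
(-45 + (-60 + 27)/(80 + (r(-5, -4) - 3)*1))² = (-45 + (-60 + 27)/(80 + ((-4 - 5*(-5)) - 3)*1))² = (-45 - 33/(80 + ((-4 + 25) - 3)*1))² = (-45 - 33/(80 + (21 - 3)*1))² = (-45 - 33/(80 + 18*1))² = (-45 - 33/(80 + 18))² = (-45 - 33/98)² = (-4443/98)² = 19740249/9604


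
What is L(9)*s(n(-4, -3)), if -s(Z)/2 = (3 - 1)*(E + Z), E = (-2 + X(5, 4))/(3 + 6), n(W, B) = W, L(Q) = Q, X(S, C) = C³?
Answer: -104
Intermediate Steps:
E = 62/9 (E = (-2 + 4³)/(3 + 6) = (-2 + 64)/9 = 62*(⅑) = 62/9 ≈ 6.8889)
s(Z) = -248/9 - 4*Z (s(Z) = -2*(3 - 1)*(62/9 + Z) = -4*(62/9 + Z) = -2*(124/9 + 2*Z) = -248/9 - 4*Z)
L(9)*s(n(-4, -3)) = 9*(-248/9 - 4*(-4)) = 9*(-248/9 + 16) = 9*(-104/9) = -104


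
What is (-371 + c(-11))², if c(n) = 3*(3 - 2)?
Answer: 135424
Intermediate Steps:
c(n) = 3 (c(n) = 3*1 = 3)
(-371 + c(-11))² = (-371 + 3)² = (-368)² = 135424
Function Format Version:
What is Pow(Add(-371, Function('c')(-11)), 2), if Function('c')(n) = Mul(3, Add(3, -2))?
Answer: 135424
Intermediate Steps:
Function('c')(n) = 3 (Function('c')(n) = Mul(3, 1) = 3)
Pow(Add(-371, Function('c')(-11)), 2) = Pow(Add(-371, 3), 2) = Pow(-368, 2) = 135424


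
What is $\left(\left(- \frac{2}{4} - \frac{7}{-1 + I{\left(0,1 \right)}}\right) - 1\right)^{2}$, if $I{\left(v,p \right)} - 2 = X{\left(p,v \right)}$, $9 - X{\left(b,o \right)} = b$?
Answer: $\frac{1681}{324} \approx 5.1883$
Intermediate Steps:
$X{\left(b,o \right)} = 9 - b$
$I{\left(v,p \right)} = 11 - p$ ($I{\left(v,p \right)} = 2 - \left(-9 + p\right) = 11 - p$)
$\left(\left(- \frac{2}{4} - \frac{7}{-1 + I{\left(0,1 \right)}}\right) - 1\right)^{2} = \left(\left(- \frac{2}{4} - \frac{7}{-1 + \left(11 - 1\right)}\right) - 1\right)^{2} = \left(\left(\left(-2\right) \frac{1}{4} - \frac{7}{-1 + \left(11 - 1\right)}\right) - 1\right)^{2} = \left(\left(- \frac{1}{2} - \frac{7}{-1 + 10}\right) - 1\right)^{2} = \left(\left(- \frac{1}{2} - \frac{7}{9}\right) - 1\right)^{2} = \left(- \frac{23}{18} - 1\right)^{2} = \left(- \frac{41}{18}\right)^{2} = \frac{1681}{324}$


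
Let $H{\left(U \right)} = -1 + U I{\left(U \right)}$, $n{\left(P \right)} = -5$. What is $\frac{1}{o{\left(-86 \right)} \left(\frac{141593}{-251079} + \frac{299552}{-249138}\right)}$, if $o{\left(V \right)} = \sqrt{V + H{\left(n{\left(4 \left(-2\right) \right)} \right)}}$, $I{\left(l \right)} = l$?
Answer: $\frac{10425553317 i \sqrt{62}}{1141703272234} \approx 0.071902 i$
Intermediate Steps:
$H{\left(U \right)} = -1 + U^{2}$ ($H{\left(U \right)} = -1 + U U = -1 + U^{2}$)
$o{\left(V \right)} = \sqrt{24 + V}$ ($o{\left(V \right)} = \sqrt{V - \left(1 - \left(-5\right)^{2}\right)} = \sqrt{V + \left(-1 + 25\right)} = \sqrt{V + 24} = \sqrt{24 + V}$)
$\frac{1}{o{\left(-86 \right)} \left(\frac{141593}{-251079} + \frac{299552}{-249138}\right)} = \frac{1}{\sqrt{24 - 86} \left(\frac{141593}{-251079} + \frac{299552}{-249138}\right)} = \frac{1}{\sqrt{-62} \left(141593 \left(- \frac{1}{251079}\right) + 299552 \left(- \frac{1}{249138}\right)\right)} = \frac{1}{i \sqrt{62} \left(- \frac{141593}{251079} - \frac{149776}{124569}\right)} = \frac{\left(- \frac{1}{62}\right) i \sqrt{62}}{- \frac{18414568907}{10425553317}} = - \frac{i \sqrt{62}}{62} \left(- \frac{10425553317}{18414568907}\right) = \frac{10425553317 i \sqrt{62}}{1141703272234}$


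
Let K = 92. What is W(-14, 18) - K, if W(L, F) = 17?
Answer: -75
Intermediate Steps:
W(-14, 18) - K = 17 - 1*92 = 17 - 92 = -75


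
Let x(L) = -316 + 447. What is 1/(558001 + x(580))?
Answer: 1/558132 ≈ 1.7917e-6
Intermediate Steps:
x(L) = 131
1/(558001 + x(580)) = 1/(558001 + 131) = 1/558132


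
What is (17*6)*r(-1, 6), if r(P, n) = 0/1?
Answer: 0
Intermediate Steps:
r(P, n) = 0 (r(P, n) = 0*1 = 0)
(17*6)*r(-1, 6) = (17*6)*0 = 102*0 = 0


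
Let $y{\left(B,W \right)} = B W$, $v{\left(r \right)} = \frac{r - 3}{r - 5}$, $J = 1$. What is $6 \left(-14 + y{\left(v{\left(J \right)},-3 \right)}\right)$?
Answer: $-93$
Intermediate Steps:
$v{\left(r \right)} = \frac{-3 + r}{-5 + r}$
$6 \left(-14 + y{\left(v{\left(J \right)},-3 \right)}\right) = 6 \left(-14 + \frac{-3 + 1}{-5 + 1} \left(-3\right)\right) = 6 \left(-14 + \frac{1}{-4} \left(-2\right) \left(-3\right)\right) = 6 \left(-14 + \left(- \frac{1}{4}\right) \left(-2\right) \left(-3\right)\right) = 6 \left(-14 + \frac{1}{2} \left(-3\right)\right) = 6 \left(-14 - \frac{3}{2}\right) = 6 \left(- \frac{31}{2}\right) = -93$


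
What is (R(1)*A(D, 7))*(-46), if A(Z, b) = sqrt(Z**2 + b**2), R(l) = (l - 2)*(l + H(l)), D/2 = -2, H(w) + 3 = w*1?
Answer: -46*sqrt(65) ≈ -370.86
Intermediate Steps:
H(w) = -3 + w (H(w) = -3 + w*1 = -3 + w)
D = -4 (D = 2*(-2) = -4)
R(l) = (-3 + 2*l)*(-2 + l) (R(l) = (l - 2)*(l + (-3 + l)) = (-2 + l)*(-3 + 2*l) = (-3 + 2*l)*(-2 + l))
(R(1)*A(D, 7))*(-46) = ((6 - 7*1 + 2*1**2)*sqrt((-4)**2 + 7**2))*(-46) = ((6 - 7 + 2*1)*sqrt(16 + 49))*(-46) = ((6 - 7 + 2)*sqrt(65))*(-46) = (1*sqrt(65))*(-46) = sqrt(65)*(-46) = -46*sqrt(65)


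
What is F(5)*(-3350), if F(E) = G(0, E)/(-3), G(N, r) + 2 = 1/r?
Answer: -2010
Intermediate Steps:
G(N, r) = -2 + 1/r
F(E) = 2/3 - 1/(3*E) (F(E) = (-2 + 1/E)/(-3) = (-2 + 1/E)*(-1/3) = 2/3 - 1/(3*E))
F(5)*(-3350) = ((1/3)*(-1 + 2*5)/5)*(-3350) = ((1/3)*(1/5)*(-1 + 10))*(-3350) = ((1/3)*(1/5)*9)*(-3350) = (3/5)*(-3350) = -2010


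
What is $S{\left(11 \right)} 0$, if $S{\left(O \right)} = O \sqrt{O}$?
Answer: $0$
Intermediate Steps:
$S{\left(O \right)} = O^{\frac{3}{2}}$
$S{\left(11 \right)} 0 = 11^{\frac{3}{2}} \cdot 0 = 11 \sqrt{11} \cdot 0 = 0$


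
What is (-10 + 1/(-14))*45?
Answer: -6345/14 ≈ -453.21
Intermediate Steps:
(-10 + 1/(-14))*45 = (-10 - 1/14)*45 = -141/14*45 = -6345/14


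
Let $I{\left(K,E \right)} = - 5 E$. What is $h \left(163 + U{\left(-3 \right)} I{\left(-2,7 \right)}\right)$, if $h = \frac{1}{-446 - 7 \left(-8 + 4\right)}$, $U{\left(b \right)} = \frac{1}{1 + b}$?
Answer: $- \frac{19}{44} \approx -0.43182$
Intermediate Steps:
$h = - \frac{1}{418}$ ($h = \frac{1}{-446 - -28} = \frac{1}{-446 + 28} = \frac{1}{-418} = - \frac{1}{418} \approx -0.0023923$)
$h \left(163 + U{\left(-3 \right)} I{\left(-2,7 \right)}\right) = - \frac{163 + \frac{\left(-5\right) 7}{1 - 3}}{418} = - \frac{163 + \frac{1}{-2} \left(-35\right)}{418} = - \frac{163 - - \frac{35}{2}}{418} = - \frac{163 + \frac{35}{2}}{418} = \left(- \frac{1}{418}\right) \frac{361}{2} = - \frac{19}{44}$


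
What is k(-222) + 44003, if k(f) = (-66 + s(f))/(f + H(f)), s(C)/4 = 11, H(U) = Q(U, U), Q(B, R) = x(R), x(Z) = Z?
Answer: 9768677/222 ≈ 44003.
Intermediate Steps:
Q(B, R) = R
H(U) = U
s(C) = 44 (s(C) = 4*11 = 44)
k(f) = -11/f (k(f) = (-66 + 44)/(f + f) = -22*1/(2*f) = -11/f)
k(-222) + 44003 = -11/(-222) + 44003 = -11*(-1/222) + 44003 = 11/222 + 44003 = 9768677/222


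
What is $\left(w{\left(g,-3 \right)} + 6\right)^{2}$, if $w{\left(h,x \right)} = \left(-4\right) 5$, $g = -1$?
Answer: $196$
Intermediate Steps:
$w{\left(h,x \right)} = -20$
$\left(w{\left(g,-3 \right)} + 6\right)^{2} = \left(-20 + 6\right)^{2} = \left(-14\right)^{2} = 196$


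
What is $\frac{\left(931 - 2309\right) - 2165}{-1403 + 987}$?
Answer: $\frac{3543}{416} \approx 8.5168$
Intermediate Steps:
$\frac{\left(931 - 2309\right) - 2165}{-1403 + 987} = \frac{\left(931 - 2309\right) - 2165}{-416} = \left(-1378 - 2165\right) \left(- \frac{1}{416}\right) = \left(-3543\right) \left(- \frac{1}{416}\right) = \frac{3543}{416}$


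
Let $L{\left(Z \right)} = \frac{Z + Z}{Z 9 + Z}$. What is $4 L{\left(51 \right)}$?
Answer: $\frac{4}{5} \approx 0.8$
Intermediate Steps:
$L{\left(Z \right)} = \frac{1}{5}$ ($L{\left(Z \right)} = \frac{2 Z}{9 Z + Z} = \frac{2 Z}{10 Z} = 2 Z \frac{1}{10 Z} = \frac{1}{5}$)
$4 L{\left(51 \right)} = 4 \cdot \frac{1}{5} = \frac{4}{5}$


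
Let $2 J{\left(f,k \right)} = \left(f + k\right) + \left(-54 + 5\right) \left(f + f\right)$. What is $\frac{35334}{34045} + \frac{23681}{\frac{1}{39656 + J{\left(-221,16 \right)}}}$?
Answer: $\frac{81238722599093}{68090} \approx 1.1931 \cdot 10^{9}$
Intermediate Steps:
$J{\left(f,k \right)} = \frac{k}{2} - \frac{97 f}{2}$ ($J{\left(f,k \right)} = \frac{\left(f + k\right) + \left(-54 + 5\right) \left(f + f\right)}{2} = \frac{\left(f + k\right) - 49 \cdot 2 f}{2} = \frac{\left(f + k\right) - 98 f}{2} = \frac{k - 97 f}{2} = \frac{k}{2} - \frac{97 f}{2}$)
$\frac{35334}{34045} + \frac{23681}{\frac{1}{39656 + J{\left(-221,16 \right)}}} = \frac{35334}{34045} + \frac{23681}{\frac{1}{39656 + \left(\frac{1}{2} \cdot 16 - - \frac{21437}{2}\right)}} = 35334 \cdot \frac{1}{34045} + \frac{23681}{\frac{1}{39656 + \left(8 + \frac{21437}{2}\right)}} = \frac{35334}{34045} + \frac{23681}{\frac{1}{39656 + \frac{21453}{2}}} = \frac{35334}{34045} + \frac{23681}{\frac{1}{\frac{100765}{2}}} = \frac{35334}{34045} + \frac{23681}{\frac{2}{100765}} = \frac{35334}{34045} + 23681 \cdot \frac{100765}{2} = \frac{35334}{34045} + \frac{2386215965}{2} = \frac{81238722599093}{68090}$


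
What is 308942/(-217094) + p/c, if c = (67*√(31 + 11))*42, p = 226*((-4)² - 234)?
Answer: -154471/108547 - 12317*√42/29547 ≈ -4.1246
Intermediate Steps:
p = -49268 (p = 226*(16 - 234) = 226*(-218) = -49268)
c = 2814*√42 (c = (67*√42)*42 = 2814*√42 ≈ 18237.)
308942/(-217094) + p/c = 308942/(-217094) - 49268*√42/118188 = 308942*(-1/217094) - 12317*√42/29547 = -154471/108547 - 12317*√42/29547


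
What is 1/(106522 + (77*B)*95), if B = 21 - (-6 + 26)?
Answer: 1/113837 ≈ 8.7845e-6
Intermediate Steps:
B = 1 (B = 21 - 1*20 = 21 - 20 = 1)
1/(106522 + (77*B)*95) = 1/(106522 + (77*1)*95) = 1/(106522 + 77*95) = 1/(106522 + 7315) = 1/113837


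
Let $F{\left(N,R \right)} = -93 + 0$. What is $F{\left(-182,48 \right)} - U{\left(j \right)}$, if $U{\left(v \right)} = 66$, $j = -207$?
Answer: $-159$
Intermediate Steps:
$F{\left(N,R \right)} = -93$
$F{\left(-182,48 \right)} - U{\left(j \right)} = -93 - 66 = -159$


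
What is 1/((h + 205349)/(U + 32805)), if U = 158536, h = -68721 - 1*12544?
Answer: 191341/124084 ≈ 1.5420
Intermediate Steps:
h = -81265 (h = -68721 - 12544 = -81265)
1/((h + 205349)/(U + 32805)) = 1/((-81265 + 205349)/(158536 + 32805)) = 1/(124084/191341) = 191341/124084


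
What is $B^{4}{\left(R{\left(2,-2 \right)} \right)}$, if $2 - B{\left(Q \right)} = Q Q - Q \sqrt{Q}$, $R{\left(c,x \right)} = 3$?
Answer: $11068 - 6384 \sqrt{3} \approx 10.588$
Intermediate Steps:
$B{\left(Q \right)} = 2 + Q^{\frac{3}{2}} - Q^{2}$ ($B{\left(Q \right)} = 2 - \left(Q Q - Q \sqrt{Q}\right) = 2 - \left(Q^{2} - Q^{\frac{3}{2}}\right) = 2 + \left(Q^{\frac{3}{2}} - Q^{2}\right) = 2 + Q^{\frac{3}{2}} - Q^{2}$)
$B^{4}{\left(R{\left(2,-2 \right)} \right)} = \left(2 + 3^{\frac{3}{2}} - 3^{2}\right)^{4} = \left(2 + 3 \sqrt{3} - 9\right)^{4} = \left(-7 + 3 \sqrt{3}\right)^{4}$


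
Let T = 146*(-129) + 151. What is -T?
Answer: 18683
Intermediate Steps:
T = -18683 (T = -18834 + 151 = -18683)
-T = -1*(-18683) = 18683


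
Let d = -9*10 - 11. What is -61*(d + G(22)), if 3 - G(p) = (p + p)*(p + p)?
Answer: 124074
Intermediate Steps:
G(p) = 3 - 4*p² (G(p) = 3 - (p + p)*(p + p) = 3 - 2*p*2*p = 3 - 4*p²)
d = -101 (d = -90 - 11 = -101)
-61*(d + G(22)) = -61*(-101 + (3 - 4*22²)) = -61*(-101 + (3 - 4*484)) = -61*(-101 + (3 - 1936)) = -61*(-101 - 1933) = -61*(-2034) = 124074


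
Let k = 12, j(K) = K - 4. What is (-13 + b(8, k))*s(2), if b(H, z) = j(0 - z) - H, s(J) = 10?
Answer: -370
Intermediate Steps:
j(K) = -4 + K
b(H, z) = -4 - H - z (b(H, z) = (-4 + (0 - z)) - H = (-4 - z) - H = -4 - H - z)
(-13 + b(8, k))*s(2) = (-13 + (-4 - 1*8 - 1*12))*10 = (-13 + (-4 - 8 - 12))*10 = (-13 - 24)*10 = -37*10 = -370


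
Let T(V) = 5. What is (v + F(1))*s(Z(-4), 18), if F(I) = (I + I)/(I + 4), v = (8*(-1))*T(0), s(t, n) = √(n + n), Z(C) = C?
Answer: -1188/5 ≈ -237.60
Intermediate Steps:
s(t, n) = √2*√n (s(t, n) = √(2*n) = √2*√n)
v = -40 (v = (8*(-1))*5 = -8*5 = -40)
F(I) = 2*I/(4 + I) (F(I) = (2*I)/(4 + I) = 2*I/(4 + I))
(v + F(1))*s(Z(-4), 18) = (-40 + 2*1/(4 + 1))*(√2*√18) = (-40 + 2*1/5)*(√2*(3*√2)) = (-40 + 2*1*(⅕))*6 = (-40 + ⅖)*6 = -198/5*6 = -1188/5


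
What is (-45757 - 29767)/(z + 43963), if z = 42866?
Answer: -75524/86829 ≈ -0.86980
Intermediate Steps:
(-45757 - 29767)/(z + 43963) = (-45757 - 29767)/(42866 + 43963) = -75524/86829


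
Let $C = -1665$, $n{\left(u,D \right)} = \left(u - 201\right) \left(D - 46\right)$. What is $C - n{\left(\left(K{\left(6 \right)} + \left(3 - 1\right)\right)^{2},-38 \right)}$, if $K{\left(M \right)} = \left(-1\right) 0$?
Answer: $-18213$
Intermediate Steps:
$K{\left(M \right)} = 0$
$n{\left(u,D \right)} = \left(-201 + u\right) \left(-46 + D\right)$
$C - n{\left(\left(K{\left(6 \right)} + \left(3 - 1\right)\right)^{2},-38 \right)} = -1665 - \left(9246 - -7638 - 46 \left(0 + \left(3 - 1\right)\right)^{2} - 38 \left(0 + \left(3 - 1\right)\right)^{2}\right) = -1665 - \left(9246 + 7638 - 46 \left(0 + 2\right)^{2} - 38 \left(0 + 2\right)^{2}\right) = -1665 - \left(9246 + 7638 - 46 \cdot 2^{2} - 38 \cdot 2^{2}\right) = -1665 - \left(9246 + 7638 - 184 - 152\right) = -1665 - 16548 = -18213$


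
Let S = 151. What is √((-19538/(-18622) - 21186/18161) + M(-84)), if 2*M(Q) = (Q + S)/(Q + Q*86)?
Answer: I*√171025525961615792194/37447314996 ≈ 0.34923*I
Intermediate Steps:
M(Q) = (151 + Q)/(174*Q) (M(Q) = ((Q + 151)/(Q + Q*86))/2 = ((151 + Q)/(Q + 86*Q))/2 = ((151 + Q)/((87*Q)))/2 = ((151 + Q)*(1/(87*Q)))/2 = ((151 + Q)/(87*Q))/2 = (151 + Q)/(174*Q))
√((-19538/(-18622) - 21186/18161) + M(-84)) = √((-19538/(-18622) - 21186/18161) + (1/174)*(151 - 84)/(-84)) = √((-19538*(-1/18622) - 21186*1/18161) + (1/174)*(-1/84)*67) = √((9769/9311 - 1926/1651) - 67/14616) = √(-1804367/15372461 - 67/14616) = √(-27402582959/224683889976) = I*√171025525961615792194/37447314996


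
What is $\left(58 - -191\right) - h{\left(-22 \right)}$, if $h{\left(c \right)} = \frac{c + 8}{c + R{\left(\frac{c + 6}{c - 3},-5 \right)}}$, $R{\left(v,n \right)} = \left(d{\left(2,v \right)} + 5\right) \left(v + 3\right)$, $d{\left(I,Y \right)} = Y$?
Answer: $\frac{220081}{919} \approx 239.48$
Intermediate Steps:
$R{\left(v,n \right)} = \left(3 + v\right) \left(5 + v\right)$ ($R{\left(v,n \right)} = \left(v + 5\right) \left(v + 3\right) = \left(5 + v\right) \left(3 + v\right) = \left(3 + v\right) \left(5 + v\right)$)
$h{\left(c \right)} = \frac{8 + c}{15 + c + \frac{\left(6 + c\right)^{2}}{\left(-3 + c\right)^{2}} + \frac{8 \left(6 + c\right)}{-3 + c}}$ ($h{\left(c \right)} = \frac{c + 8}{c + \left(15 + \left(\frac{c + 6}{c - 3}\right)^{2} + 8 \frac{c + 6}{c - 3}\right)} = \frac{8 + c}{c + \left(15 + \left(\frac{6 + c}{-3 + c}\right)^{2} + 8 \frac{6 + c}{-3 + c}\right)} = \frac{8 + c}{c + \left(15 + \frac{\left(6 + c\right)^{2}}{\left(-3 + c\right)^{2}} + \frac{8 \left(6 + c\right)}{-3 + c}\right)} = \frac{8 + c}{15 + c + \frac{\left(6 + c\right)^{2}}{\left(-3 + c\right)^{2}} + \frac{8 \left(6 + c\right)}{-3 + c}}$)
$\left(58 - -191\right) - h{\left(-22 \right)} = \left(58 - -191\right) - \frac{72 + \left(-22\right)^{3} - -858 + 2 \left(-22\right)^{2}}{27 + \left(-22\right)^{3} - -990 + 18 \left(-22\right)^{2}} = \left(58 + 191\right) - \frac{72 - 10648 + 858 + 2 \cdot 484}{27 - 10648 + 990 + 18 \cdot 484} = 249 - \frac{72 - 10648 + 858 + 968}{27 - 10648 + 990 + 8712} = 249 - \frac{1}{-919} \left(-8750\right) = 249 - \left(- \frac{1}{919}\right) \left(-8750\right) = 249 - \frac{8750}{919} = \frac{220081}{919}$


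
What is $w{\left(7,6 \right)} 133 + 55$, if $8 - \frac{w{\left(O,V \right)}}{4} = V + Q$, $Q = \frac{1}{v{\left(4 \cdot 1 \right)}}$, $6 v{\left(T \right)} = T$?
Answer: $321$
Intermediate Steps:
$v{\left(T \right)} = \frac{T}{6}$
$Q = \frac{3}{2}$ ($Q = \frac{1}{\frac{1}{6} \cdot 4 \cdot 1} = \frac{1}{\frac{1}{6} \cdot 4} = \frac{1}{\frac{2}{3}} = \frac{3}{2} \approx 1.5$)
$w{\left(O,V \right)} = 26 - 4 V$ ($w{\left(O,V \right)} = 32 - 4 \left(V + \frac{3}{2}\right) = 32 - 4 \left(\frac{3}{2} + V\right) = 32 - \left(6 + 4 V\right) = 26 - 4 V$)
$w{\left(7,6 \right)} 133 + 55 = \left(26 - 24\right) 133 + 55 = 2 \cdot 133 + 55 = 266 + 55 = 321$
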